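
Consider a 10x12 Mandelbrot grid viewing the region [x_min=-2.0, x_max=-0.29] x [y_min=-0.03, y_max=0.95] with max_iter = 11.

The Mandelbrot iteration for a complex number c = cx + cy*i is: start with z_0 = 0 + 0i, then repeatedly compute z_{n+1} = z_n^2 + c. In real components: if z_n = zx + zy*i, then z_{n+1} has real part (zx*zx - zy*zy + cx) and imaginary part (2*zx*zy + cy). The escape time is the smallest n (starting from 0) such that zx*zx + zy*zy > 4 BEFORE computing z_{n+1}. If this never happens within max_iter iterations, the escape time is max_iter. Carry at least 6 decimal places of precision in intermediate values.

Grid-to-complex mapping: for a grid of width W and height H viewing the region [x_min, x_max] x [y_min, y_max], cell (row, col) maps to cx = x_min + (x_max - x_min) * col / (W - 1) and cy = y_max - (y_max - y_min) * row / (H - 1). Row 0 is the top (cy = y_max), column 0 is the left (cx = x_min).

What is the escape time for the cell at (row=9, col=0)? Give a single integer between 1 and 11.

z_0 = 0 + 0i, c = -2.0000 + 0.1482i
Iter 1: z = -2.0000 + 0.1482i, |z|^2 = 4.0220
Escaped at iteration 1

Answer: 1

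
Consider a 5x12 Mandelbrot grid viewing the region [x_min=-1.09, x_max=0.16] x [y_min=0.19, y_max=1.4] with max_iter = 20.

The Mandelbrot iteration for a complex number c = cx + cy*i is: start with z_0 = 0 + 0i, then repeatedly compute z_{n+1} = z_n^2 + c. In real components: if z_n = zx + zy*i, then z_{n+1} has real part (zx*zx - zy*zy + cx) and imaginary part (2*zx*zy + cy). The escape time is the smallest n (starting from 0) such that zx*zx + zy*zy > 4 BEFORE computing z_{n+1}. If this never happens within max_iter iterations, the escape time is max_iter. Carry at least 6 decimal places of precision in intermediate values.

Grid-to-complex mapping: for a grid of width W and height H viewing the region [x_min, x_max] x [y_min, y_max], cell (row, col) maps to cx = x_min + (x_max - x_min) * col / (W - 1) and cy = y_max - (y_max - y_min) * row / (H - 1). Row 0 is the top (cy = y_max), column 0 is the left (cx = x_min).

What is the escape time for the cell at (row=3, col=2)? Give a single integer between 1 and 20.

Answer: 4

Derivation:
z_0 = 0 + 0i, c = -0.4650 + 1.0700i
Iter 1: z = -0.4650 + 1.0700i, |z|^2 = 1.3611
Iter 2: z = -1.3937 + 0.0749i, |z|^2 = 1.9479
Iter 3: z = 1.4717 + 0.8612i, |z|^2 = 2.9077
Iter 4: z = 0.9592 + 3.6050i, |z|^2 = 13.9160
Escaped at iteration 4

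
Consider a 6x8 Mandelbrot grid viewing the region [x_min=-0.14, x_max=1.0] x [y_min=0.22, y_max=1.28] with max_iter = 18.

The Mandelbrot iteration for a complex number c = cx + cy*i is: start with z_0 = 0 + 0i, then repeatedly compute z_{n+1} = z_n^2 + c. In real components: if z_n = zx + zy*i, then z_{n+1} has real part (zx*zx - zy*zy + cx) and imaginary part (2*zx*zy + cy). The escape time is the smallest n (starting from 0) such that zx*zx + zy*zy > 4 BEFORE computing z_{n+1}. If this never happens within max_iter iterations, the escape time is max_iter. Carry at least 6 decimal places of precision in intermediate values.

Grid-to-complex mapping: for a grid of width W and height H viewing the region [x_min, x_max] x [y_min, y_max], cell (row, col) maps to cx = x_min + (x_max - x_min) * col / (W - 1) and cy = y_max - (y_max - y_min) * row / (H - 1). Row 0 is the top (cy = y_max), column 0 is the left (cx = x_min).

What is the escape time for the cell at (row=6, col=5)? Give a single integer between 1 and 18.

z_0 = 0 + 0i, c = 1.0000 + 0.3714i
Iter 1: z = 1.0000 + 0.3714i, |z|^2 = 1.1380
Iter 2: z = 1.8620 + 1.1143i, |z|^2 = 4.7088
Escaped at iteration 2

Answer: 2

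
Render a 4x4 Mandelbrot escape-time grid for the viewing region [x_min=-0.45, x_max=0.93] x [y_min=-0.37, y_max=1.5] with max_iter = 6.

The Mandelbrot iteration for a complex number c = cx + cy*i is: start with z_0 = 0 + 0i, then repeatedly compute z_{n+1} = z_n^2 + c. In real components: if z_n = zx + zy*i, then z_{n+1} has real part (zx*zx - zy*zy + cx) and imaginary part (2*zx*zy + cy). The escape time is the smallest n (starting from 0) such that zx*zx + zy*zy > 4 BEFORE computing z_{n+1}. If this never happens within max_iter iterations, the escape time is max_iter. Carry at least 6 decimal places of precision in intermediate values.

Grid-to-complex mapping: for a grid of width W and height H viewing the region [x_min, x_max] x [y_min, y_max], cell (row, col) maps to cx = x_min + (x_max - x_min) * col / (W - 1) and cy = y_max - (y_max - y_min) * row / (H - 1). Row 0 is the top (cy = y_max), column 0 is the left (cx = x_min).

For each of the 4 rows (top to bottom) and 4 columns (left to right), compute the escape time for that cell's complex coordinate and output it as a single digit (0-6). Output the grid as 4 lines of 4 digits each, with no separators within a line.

Answer: 2222
5632
6663
6663

Derivation:
(row=0, col=0): c = -0.4500 + 1.5000i → escape time 2
(row=0, col=1): c = 0.0100 + 1.5000i → escape time 2
(row=0, col=2): c = 0.4700 + 1.5000i → escape time 2
(row=0, col=3): c = 0.9300 + 1.5000i → escape time 2
(row=1, col=0): c = -0.4500 + 0.8767i → escape time 5
(row=1, col=1): c = 0.0100 + 0.8767i → escape time 6
(row=1, col=2): c = 0.4700 + 0.8767i → escape time 3
(row=1, col=3): c = 0.9300 + 0.8767i → escape time 2
(row=2, col=0): c = -0.4500 + 0.2533i → escape time 6
(row=2, col=1): c = 0.0100 + 0.2533i → escape time 6
(row=2, col=2): c = 0.4700 + 0.2533i → escape time 6
(row=2, col=3): c = 0.9300 + 0.2533i → escape time 3
(row=3, col=0): c = -0.4500 + -0.3700i → escape time 6
(row=3, col=1): c = 0.0100 + -0.3700i → escape time 6
(row=3, col=2): c = 0.4700 + -0.3700i → escape time 6
(row=3, col=3): c = 0.9300 + -0.3700i → escape time 3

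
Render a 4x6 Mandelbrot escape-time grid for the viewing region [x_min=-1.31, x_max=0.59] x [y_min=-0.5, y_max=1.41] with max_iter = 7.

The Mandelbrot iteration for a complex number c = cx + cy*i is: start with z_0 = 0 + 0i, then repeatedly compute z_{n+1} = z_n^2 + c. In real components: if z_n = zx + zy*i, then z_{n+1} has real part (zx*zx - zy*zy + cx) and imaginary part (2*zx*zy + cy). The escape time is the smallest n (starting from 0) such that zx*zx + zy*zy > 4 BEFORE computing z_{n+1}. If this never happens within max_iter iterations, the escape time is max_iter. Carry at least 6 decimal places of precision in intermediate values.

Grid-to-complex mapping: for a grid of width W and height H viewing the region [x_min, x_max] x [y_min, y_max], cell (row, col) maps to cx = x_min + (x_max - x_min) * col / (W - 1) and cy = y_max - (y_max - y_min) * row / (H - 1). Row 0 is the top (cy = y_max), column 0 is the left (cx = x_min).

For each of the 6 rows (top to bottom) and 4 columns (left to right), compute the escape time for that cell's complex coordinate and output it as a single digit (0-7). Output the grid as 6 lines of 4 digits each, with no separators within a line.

(row=0, col=0): c = -1.3100 + 1.4100i → escape time 2
(row=0, col=1): c = -0.6767 + 1.4100i → escape time 2
(row=0, col=2): c = -0.0433 + 1.4100i → escape time 2
(row=0, col=3): c = 0.5900 + 1.4100i → escape time 2
(row=1, col=0): c = -1.3100 + 1.0280i → escape time 3
(row=1, col=1): c = -0.6767 + 1.0280i → escape time 3
(row=1, col=2): c = -0.0433 + 1.0280i → escape time 7
(row=1, col=3): c = 0.5900 + 1.0280i → escape time 2
(row=2, col=0): c = -1.3100 + 0.6460i → escape time 3
(row=2, col=1): c = -0.6767 + 0.6460i → escape time 6
(row=2, col=2): c = -0.0433 + 0.6460i → escape time 7
(row=2, col=3): c = 0.5900 + 0.6460i → escape time 3
(row=3, col=0): c = -1.3100 + 0.2640i → escape time 7
(row=3, col=1): c = -0.6767 + 0.2640i → escape time 7
(row=3, col=2): c = -0.0433 + 0.2640i → escape time 7
(row=3, col=3): c = 0.5900 + 0.2640i → escape time 4
(row=4, col=0): c = -1.3100 + -0.1180i → escape time 7
(row=4, col=1): c = -0.6767 + -0.1180i → escape time 7
(row=4, col=2): c = -0.0433 + -0.1180i → escape time 7
(row=4, col=3): c = 0.5900 + -0.1180i → escape time 4
(row=5, col=0): c = -1.3100 + -0.5000i → escape time 4
(row=5, col=1): c = -0.6767 + -0.5000i → escape time 7
(row=5, col=2): c = -0.0433 + -0.5000i → escape time 7
(row=5, col=3): c = 0.5900 + -0.5000i → escape time 3

Answer: 2222
3372
3673
7774
7774
4773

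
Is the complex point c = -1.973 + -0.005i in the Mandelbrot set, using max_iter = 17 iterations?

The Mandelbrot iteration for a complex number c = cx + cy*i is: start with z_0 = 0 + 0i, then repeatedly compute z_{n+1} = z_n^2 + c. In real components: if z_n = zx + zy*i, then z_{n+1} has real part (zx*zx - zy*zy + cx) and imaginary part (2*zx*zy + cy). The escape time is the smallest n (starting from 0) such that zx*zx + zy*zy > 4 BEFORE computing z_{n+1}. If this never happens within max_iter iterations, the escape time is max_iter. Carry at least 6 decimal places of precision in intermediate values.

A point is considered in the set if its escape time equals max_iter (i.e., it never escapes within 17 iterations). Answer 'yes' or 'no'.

z_0 = 0 + 0i, c = -1.9730 + -0.0050i
Iter 1: z = -1.9730 + -0.0050i, |z|^2 = 3.8928
Iter 2: z = 1.9197 + 0.0147i, |z|^2 = 3.6855
Iter 3: z = 1.7120 + 0.0516i, |z|^2 = 2.9338
Iter 4: z = 0.9554 + 0.1715i, |z|^2 = 0.9423
Iter 5: z = -1.0895 + 0.3228i, |z|^2 = 1.2913
Iter 6: z = -0.8901 + -0.7083i, |z|^2 = 1.2940
Iter 7: z = -1.6825 + 1.2560i, |z|^2 = 4.4083
Escaped at iteration 7

Answer: no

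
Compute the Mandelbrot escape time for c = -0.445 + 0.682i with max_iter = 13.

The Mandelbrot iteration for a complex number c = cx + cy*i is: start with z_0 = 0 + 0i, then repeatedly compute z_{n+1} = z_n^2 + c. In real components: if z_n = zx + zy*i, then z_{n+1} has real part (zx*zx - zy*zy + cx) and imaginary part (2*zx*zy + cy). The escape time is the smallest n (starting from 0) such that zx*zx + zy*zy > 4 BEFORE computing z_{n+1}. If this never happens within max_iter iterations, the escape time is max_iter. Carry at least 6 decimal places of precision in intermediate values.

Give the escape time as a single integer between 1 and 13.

Answer: 8

Derivation:
z_0 = 0 + 0i, c = -0.4450 + 0.6820i
Iter 1: z = -0.4450 + 0.6820i, |z|^2 = 0.6631
Iter 2: z = -0.7121 + 0.0750i, |z|^2 = 0.5127
Iter 3: z = 0.0565 + 0.5752i, |z|^2 = 0.3340
Iter 4: z = -0.7726 + 0.7469i, |z|^2 = 1.1549
Iter 5: z = -0.4060 + -0.4722i, |z|^2 = 0.3878
Iter 6: z = -0.5032 + 1.0654i, |z|^2 = 1.3883
Iter 7: z = -1.3269 + -0.3901i, |z|^2 = 1.9130
Iter 8: z = 1.1636 + 1.7174i, |z|^2 = 4.3033
Escaped at iteration 8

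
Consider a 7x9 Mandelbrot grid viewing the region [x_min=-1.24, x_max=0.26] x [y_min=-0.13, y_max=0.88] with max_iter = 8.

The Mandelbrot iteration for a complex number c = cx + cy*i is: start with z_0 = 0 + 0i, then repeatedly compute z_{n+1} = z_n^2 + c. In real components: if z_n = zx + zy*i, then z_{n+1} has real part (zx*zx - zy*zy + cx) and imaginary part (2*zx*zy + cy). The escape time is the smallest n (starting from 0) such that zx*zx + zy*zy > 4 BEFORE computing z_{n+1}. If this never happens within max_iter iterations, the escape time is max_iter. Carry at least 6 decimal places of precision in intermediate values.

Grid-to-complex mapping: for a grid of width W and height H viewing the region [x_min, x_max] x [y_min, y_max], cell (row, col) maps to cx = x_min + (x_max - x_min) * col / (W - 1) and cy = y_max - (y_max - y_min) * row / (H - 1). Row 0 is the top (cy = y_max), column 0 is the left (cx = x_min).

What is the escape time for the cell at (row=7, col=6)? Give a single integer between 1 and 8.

Answer: 8

Derivation:
z_0 = 0 + 0i, c = 0.2600 + -0.0038i
Iter 1: z = 0.2600 + -0.0038i, |z|^2 = 0.0676
Iter 2: z = 0.3276 + -0.0057i, |z|^2 = 0.1073
Iter 3: z = 0.3673 + -0.0075i, |z|^2 = 0.1350
Iter 4: z = 0.3948 + -0.0092i, |z|^2 = 0.1560
Iter 5: z = 0.4158 + -0.0111i, |z|^2 = 0.1730
Iter 6: z = 0.4328 + -0.0129i, |z|^2 = 0.1875
Iter 7: z = 0.4471 + -0.0150i, |z|^2 = 0.2001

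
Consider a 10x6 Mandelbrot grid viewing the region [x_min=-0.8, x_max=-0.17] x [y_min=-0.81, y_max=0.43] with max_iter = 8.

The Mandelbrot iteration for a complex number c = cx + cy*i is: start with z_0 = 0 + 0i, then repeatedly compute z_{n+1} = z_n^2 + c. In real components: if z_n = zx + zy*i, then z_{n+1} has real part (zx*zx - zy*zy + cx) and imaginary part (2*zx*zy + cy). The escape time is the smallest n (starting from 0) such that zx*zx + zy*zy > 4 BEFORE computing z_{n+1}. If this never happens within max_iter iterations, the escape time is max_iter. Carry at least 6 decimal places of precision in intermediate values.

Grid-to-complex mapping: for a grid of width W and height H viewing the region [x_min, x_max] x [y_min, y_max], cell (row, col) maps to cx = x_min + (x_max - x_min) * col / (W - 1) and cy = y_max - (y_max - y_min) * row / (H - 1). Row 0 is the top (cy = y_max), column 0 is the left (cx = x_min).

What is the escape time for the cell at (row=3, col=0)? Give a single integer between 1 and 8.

z_0 = 0 + 0i, c = -0.8000 + -0.3140i
Iter 1: z = -0.8000 + -0.3140i, |z|^2 = 0.7386
Iter 2: z = -0.2586 + 0.1884i, |z|^2 = 0.1024
Iter 3: z = -0.7686 + -0.4114i, |z|^2 = 0.7601
Iter 4: z = -0.3785 + 0.3185i, |z|^2 = 0.2447
Iter 5: z = -0.7582 + -0.5551i, |z|^2 = 0.8829
Iter 6: z = -0.5333 + 0.5277i, |z|^2 = 0.5629
Iter 7: z = -0.7941 + -0.8769i, |z|^2 = 1.3994

Answer: 8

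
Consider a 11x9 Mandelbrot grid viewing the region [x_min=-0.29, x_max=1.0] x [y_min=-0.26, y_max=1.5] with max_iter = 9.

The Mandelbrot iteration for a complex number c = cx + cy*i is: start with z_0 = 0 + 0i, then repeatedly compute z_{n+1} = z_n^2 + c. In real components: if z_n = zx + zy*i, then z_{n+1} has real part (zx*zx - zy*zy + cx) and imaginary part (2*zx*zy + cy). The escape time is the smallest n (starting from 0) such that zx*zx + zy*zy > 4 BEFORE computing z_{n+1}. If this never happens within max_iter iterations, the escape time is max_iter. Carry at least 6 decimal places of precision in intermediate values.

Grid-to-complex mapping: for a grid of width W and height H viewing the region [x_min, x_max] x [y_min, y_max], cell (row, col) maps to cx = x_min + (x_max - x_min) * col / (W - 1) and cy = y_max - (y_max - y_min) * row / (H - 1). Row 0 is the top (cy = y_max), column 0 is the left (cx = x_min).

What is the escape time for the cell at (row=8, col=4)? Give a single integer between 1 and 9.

z_0 = 0 + 0i, c = 0.2260 + -0.2600i
Iter 1: z = 0.2260 + -0.2600i, |z|^2 = 0.1187
Iter 2: z = 0.2095 + -0.3775i, |z|^2 = 0.1864
Iter 3: z = 0.1274 + -0.4182i, |z|^2 = 0.1911
Iter 4: z = 0.0674 + -0.3665i, |z|^2 = 0.1389
Iter 5: z = 0.0962 + -0.3094i, |z|^2 = 0.1050
Iter 6: z = 0.1395 + -0.3195i, |z|^2 = 0.1216
Iter 7: z = 0.1434 + -0.3492i, |z|^2 = 0.1425
Iter 8: z = 0.1246 + -0.3601i, |z|^2 = 0.1452

Answer: 9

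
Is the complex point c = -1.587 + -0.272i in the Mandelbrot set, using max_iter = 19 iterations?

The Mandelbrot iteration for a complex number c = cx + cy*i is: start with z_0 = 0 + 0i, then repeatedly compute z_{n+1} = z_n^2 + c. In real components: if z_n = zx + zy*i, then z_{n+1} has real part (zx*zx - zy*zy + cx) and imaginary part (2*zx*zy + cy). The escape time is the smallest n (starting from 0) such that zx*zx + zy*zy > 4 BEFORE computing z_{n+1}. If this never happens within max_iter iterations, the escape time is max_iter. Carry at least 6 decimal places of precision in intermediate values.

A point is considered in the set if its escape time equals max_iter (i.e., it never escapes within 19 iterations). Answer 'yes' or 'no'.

Answer: no

Derivation:
z_0 = 0 + 0i, c = -1.5870 + -0.2720i
Iter 1: z = -1.5870 + -0.2720i, |z|^2 = 2.5926
Iter 2: z = 0.8576 + 0.5913i, |z|^2 = 1.0851
Iter 3: z = -1.2012 + 0.7422i, |z|^2 = 1.9938
Iter 4: z = -0.6950 + -2.0552i, |z|^2 = 4.7067
Escaped at iteration 4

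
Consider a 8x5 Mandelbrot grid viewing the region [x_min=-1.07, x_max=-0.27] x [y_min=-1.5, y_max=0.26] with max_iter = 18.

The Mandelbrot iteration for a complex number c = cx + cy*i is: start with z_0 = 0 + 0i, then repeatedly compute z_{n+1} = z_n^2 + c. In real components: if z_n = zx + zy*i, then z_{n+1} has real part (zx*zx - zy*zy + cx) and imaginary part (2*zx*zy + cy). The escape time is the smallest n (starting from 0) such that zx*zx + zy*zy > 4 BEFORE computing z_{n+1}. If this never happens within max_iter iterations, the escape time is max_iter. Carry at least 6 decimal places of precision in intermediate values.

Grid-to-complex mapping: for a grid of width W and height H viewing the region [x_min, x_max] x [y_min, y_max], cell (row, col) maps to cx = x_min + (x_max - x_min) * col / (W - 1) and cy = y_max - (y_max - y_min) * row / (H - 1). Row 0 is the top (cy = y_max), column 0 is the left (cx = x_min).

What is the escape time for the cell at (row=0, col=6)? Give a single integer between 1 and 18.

Answer: 18

Derivation:
z_0 = 0 + 0i, c = -0.3843 + 0.2600i
Iter 1: z = -0.3843 + 0.2600i, |z|^2 = 0.2153
Iter 2: z = -0.3042 + 0.0602i, |z|^2 = 0.0962
Iter 3: z = -0.2954 + 0.2234i, |z|^2 = 0.1371
Iter 4: z = -0.3470 + 0.1280i, |z|^2 = 0.1368
Iter 5: z = -0.2803 + 0.1712i, |z|^2 = 0.1079
Iter 6: z = -0.3350 + 0.1640i, |z|^2 = 0.1391
Iter 7: z = -0.2990 + 0.1501i, |z|^2 = 0.1119
Iter 8: z = -0.3174 + 0.1703i, |z|^2 = 0.1297
Iter 9: z = -0.3125 + 0.1519i, |z|^2 = 0.1207
Iter 10: z = -0.3097 + 0.1651i, |z|^2 = 0.1232
Iter 11: z = -0.3156 + 0.1578i, |z|^2 = 0.1245
Iter 12: z = -0.3096 + 0.1604i, |z|^2 = 0.1216
Iter 13: z = -0.3142 + 0.1607i, |z|^2 = 0.1245
Iter 14: z = -0.3114 + 0.1590i, |z|^2 = 0.1223
Iter 15: z = -0.3126 + 0.1610i, |z|^2 = 0.1236
Iter 16: z = -0.3125 + 0.1594i, |z|^2 = 0.1230
Iter 17: z = -0.3120 + 0.1604i, |z|^2 = 0.1231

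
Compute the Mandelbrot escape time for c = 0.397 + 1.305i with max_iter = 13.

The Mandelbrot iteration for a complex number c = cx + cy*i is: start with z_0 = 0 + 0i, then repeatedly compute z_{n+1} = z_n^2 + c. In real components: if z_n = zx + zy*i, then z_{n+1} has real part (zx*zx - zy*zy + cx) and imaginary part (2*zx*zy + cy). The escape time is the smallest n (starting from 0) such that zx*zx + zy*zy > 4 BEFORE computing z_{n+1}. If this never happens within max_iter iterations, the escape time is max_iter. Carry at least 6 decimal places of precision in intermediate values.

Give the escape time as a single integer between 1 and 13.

Answer: 2

Derivation:
z_0 = 0 + 0i, c = 0.3970 + 1.3050i
Iter 1: z = 0.3970 + 1.3050i, |z|^2 = 1.8606
Iter 2: z = -1.1484 + 2.3412i, |z|^2 = 6.7999
Escaped at iteration 2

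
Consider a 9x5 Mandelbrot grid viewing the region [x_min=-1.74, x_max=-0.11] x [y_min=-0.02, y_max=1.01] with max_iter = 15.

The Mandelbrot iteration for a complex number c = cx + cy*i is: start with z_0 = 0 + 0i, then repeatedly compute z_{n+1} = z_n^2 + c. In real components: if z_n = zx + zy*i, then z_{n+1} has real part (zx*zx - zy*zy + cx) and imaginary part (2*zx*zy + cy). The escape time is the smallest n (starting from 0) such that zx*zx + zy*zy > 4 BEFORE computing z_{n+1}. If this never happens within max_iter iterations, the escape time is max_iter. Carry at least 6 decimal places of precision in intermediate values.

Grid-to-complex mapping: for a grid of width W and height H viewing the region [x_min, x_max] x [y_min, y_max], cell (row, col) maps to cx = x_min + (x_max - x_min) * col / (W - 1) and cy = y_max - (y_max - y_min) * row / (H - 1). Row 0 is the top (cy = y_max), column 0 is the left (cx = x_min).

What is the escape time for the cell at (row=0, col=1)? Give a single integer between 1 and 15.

z_0 = 0 + 0i, c = -1.5362 + 1.0100i
Iter 1: z = -1.5362 + 1.0100i, |z|^2 = 3.3802
Iter 2: z = -0.1963 + -2.0932i, |z|^2 = 4.4201
Escaped at iteration 2

Answer: 2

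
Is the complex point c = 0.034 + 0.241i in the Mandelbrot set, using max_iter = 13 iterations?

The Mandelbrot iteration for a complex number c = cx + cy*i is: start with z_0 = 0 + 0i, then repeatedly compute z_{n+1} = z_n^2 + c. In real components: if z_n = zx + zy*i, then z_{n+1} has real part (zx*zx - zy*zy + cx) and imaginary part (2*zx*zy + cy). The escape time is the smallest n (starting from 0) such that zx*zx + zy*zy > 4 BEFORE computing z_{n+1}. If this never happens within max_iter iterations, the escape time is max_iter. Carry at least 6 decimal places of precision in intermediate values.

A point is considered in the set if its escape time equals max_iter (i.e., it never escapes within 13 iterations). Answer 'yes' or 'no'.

Answer: yes

Derivation:
z_0 = 0 + 0i, c = 0.0340 + 0.2410i
Iter 1: z = 0.0340 + 0.2410i, |z|^2 = 0.0592
Iter 2: z = -0.0229 + 0.2574i, |z|^2 = 0.0668
Iter 3: z = -0.0317 + 0.2292i, |z|^2 = 0.0535
Iter 4: z = -0.0175 + 0.2265i, |z|^2 = 0.0516
Iter 5: z = -0.0170 + 0.2331i, |z|^2 = 0.0546
Iter 6: z = -0.0200 + 0.2331i, |z|^2 = 0.0547
Iter 7: z = -0.0199 + 0.2317i, |z|^2 = 0.0541
Iter 8: z = -0.0193 + 0.2318i, |z|^2 = 0.0541
Iter 9: z = -0.0193 + 0.2321i, |z|^2 = 0.0542
Iter 10: z = -0.0195 + 0.2320i, |z|^2 = 0.0542
Iter 11: z = -0.0195 + 0.2320i, |z|^2 = 0.0542
Iter 12: z = -0.0194 + 0.2320i, |z|^2 = 0.0542
Did not escape in 13 iterations → in set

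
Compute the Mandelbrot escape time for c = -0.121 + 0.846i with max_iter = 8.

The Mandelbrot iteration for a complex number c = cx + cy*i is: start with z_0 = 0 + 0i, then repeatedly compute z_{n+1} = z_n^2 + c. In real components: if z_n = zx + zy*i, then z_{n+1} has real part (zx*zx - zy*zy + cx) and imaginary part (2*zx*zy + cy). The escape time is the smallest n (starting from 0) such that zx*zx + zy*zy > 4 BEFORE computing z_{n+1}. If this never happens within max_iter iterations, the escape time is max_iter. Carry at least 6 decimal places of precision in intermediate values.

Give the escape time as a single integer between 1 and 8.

z_0 = 0 + 0i, c = -0.1210 + 0.8460i
Iter 1: z = -0.1210 + 0.8460i, |z|^2 = 0.7304
Iter 2: z = -0.8221 + 0.6413i, |z|^2 = 1.0870
Iter 3: z = 0.1436 + -0.2083i, |z|^2 = 0.0640
Iter 4: z = -0.1438 + 0.7862i, |z|^2 = 0.6387
Iter 5: z = -0.7184 + 0.6199i, |z|^2 = 0.9004
Iter 6: z = 0.0108 + -0.0447i, |z|^2 = 0.0021
Iter 7: z = -0.1229 + 0.8450i, |z|^2 = 0.7292

Answer: 8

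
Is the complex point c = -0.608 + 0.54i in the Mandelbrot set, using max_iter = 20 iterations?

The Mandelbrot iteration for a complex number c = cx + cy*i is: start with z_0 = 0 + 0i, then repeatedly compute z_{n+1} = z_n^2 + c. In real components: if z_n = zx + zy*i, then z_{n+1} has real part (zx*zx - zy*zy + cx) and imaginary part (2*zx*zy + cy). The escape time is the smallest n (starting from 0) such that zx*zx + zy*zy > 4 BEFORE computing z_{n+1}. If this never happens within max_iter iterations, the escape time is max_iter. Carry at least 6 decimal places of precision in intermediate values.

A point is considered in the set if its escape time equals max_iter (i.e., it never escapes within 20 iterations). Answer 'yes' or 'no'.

z_0 = 0 + 0i, c = -0.6080 + 0.5400i
Iter 1: z = -0.6080 + 0.5400i, |z|^2 = 0.6613
Iter 2: z = -0.5299 + -0.1166i, |z|^2 = 0.2944
Iter 3: z = -0.3408 + 0.6636i, |z|^2 = 0.5565
Iter 4: z = -0.9323 + 0.0877i, |z|^2 = 0.8768
Iter 5: z = 0.2534 + 0.3765i, |z|^2 = 0.2060
Iter 6: z = -0.6855 + 0.7308i, |z|^2 = 1.0040
Iter 7: z = -0.6722 + -0.4619i, |z|^2 = 0.6652
Iter 8: z = -0.3695 + 1.1610i, |z|^2 = 1.4845
Iter 9: z = -1.8194 + -0.3181i, |z|^2 = 3.4114
Iter 10: z = 2.6011 + 1.6975i, |z|^2 = 9.6471
Escaped at iteration 10

Answer: no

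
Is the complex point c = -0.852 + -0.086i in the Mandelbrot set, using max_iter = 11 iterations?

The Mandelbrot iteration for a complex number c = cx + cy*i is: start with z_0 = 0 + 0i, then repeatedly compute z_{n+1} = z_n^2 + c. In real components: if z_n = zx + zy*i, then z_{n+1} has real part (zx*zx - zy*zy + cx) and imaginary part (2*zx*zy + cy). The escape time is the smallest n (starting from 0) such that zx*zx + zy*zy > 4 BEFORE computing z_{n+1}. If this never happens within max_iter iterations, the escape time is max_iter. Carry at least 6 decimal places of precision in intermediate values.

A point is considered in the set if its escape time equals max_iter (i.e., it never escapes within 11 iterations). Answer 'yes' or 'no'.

z_0 = 0 + 0i, c = -0.8520 + -0.0860i
Iter 1: z = -0.8520 + -0.0860i, |z|^2 = 0.7333
Iter 2: z = -0.1335 + 0.0605i, |z|^2 = 0.0215
Iter 3: z = -0.8378 + -0.1022i, |z|^2 = 0.7124
Iter 4: z = -0.1605 + 0.0852i, |z|^2 = 0.0330
Iter 5: z = -0.8335 + -0.1133i, |z|^2 = 0.7076
Iter 6: z = -0.1701 + 0.1029i, |z|^2 = 0.0395
Iter 7: z = -0.8337 + -0.1210i, |z|^2 = 0.7096
Iter 8: z = -0.1717 + 0.1158i, |z|^2 = 0.0429
Iter 9: z = -0.8359 + -0.1257i, |z|^2 = 0.7146
Iter 10: z = -0.1690 + 0.1242i, |z|^2 = 0.0440
Did not escape in 11 iterations → in set

Answer: yes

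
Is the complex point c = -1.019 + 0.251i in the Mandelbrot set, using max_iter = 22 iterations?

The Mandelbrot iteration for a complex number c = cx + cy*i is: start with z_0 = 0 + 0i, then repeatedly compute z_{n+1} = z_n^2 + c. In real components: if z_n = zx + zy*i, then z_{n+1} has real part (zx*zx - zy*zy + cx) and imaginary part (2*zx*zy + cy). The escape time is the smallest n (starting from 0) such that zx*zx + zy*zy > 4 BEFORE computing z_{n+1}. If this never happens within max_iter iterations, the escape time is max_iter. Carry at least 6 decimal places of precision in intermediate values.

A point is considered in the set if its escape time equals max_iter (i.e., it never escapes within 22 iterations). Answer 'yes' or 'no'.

Answer: yes

Derivation:
z_0 = 0 + 0i, c = -1.0190 + 0.2510i
Iter 1: z = -1.0190 + 0.2510i, |z|^2 = 1.1014
Iter 2: z = -0.0436 + -0.2605i, |z|^2 = 0.0698
Iter 3: z = -1.0850 + 0.2737i, |z|^2 = 1.2521
Iter 4: z = 0.0832 + -0.3430i, |z|^2 = 0.1246
Iter 5: z = -1.1297 + 0.1939i, |z|^2 = 1.3139
Iter 6: z = 0.2197 + -0.1871i, |z|^2 = 0.0833
Iter 7: z = -1.0058 + 0.1688i, |z|^2 = 1.0400
Iter 8: z = -0.0360 + -0.0885i, |z|^2 = 0.0091
Iter 9: z = -1.0255 + 0.2574i, |z|^2 = 1.1180
Iter 10: z = -0.0335 + -0.2769i, |z|^2 = 0.0778
Iter 11: z = -1.0945 + 0.2695i, |z|^2 = 1.2707
Iter 12: z = 0.1064 + -0.3391i, |z|^2 = 0.1263
Iter 13: z = -1.1227 + 0.1789i, |z|^2 = 1.2923
Iter 14: z = 0.2093 + -0.1506i, |z|^2 = 0.0665
Iter 15: z = -0.9979 + 0.1879i, |z|^2 = 1.0310
Iter 16: z = -0.0586 + -0.1241i, |z|^2 = 0.0188
Iter 17: z = -1.0310 + 0.2655i, |z|^2 = 1.1334
Iter 18: z = -0.0266 + -0.2965i, |z|^2 = 0.0886
Iter 19: z = -1.1062 + 0.2668i, |z|^2 = 1.2949
Iter 20: z = 0.1335 + -0.3393i, |z|^2 = 0.1329
Iter 21: z = -1.1163 + 0.1604i, |z|^2 = 1.2718
Did not escape in 22 iterations → in set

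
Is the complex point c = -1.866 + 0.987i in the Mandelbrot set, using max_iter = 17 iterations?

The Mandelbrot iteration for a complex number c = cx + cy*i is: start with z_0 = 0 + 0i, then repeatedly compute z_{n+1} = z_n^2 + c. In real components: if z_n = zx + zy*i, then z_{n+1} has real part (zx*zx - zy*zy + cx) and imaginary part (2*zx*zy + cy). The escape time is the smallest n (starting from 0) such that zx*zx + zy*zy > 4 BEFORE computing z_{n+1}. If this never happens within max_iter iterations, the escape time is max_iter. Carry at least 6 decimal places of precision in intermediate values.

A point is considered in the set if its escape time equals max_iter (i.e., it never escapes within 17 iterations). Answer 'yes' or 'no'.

z_0 = 0 + 0i, c = -1.8660 + 0.9870i
Iter 1: z = -1.8660 + 0.9870i, |z|^2 = 4.4561
Escaped at iteration 1

Answer: no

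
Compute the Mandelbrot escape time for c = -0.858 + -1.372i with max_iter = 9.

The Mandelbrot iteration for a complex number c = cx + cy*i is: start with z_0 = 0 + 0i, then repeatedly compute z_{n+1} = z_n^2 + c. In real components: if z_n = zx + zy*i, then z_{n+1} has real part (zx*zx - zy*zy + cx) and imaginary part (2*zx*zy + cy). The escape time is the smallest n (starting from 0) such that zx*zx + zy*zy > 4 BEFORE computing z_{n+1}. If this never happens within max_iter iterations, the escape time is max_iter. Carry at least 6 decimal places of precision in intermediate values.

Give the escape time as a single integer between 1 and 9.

Answer: 2

Derivation:
z_0 = 0 + 0i, c = -0.8580 + -1.3720i
Iter 1: z = -0.8580 + -1.3720i, |z|^2 = 2.6185
Iter 2: z = -2.0042 + 0.9824i, |z|^2 = 4.9819
Escaped at iteration 2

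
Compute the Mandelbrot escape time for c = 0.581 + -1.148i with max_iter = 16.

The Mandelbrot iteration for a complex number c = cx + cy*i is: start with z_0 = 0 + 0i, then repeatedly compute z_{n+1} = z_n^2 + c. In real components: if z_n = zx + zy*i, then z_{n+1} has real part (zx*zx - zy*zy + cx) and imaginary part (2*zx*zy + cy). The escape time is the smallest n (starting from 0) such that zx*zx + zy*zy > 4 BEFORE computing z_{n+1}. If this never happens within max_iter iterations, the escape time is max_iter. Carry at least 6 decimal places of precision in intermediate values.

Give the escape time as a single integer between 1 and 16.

z_0 = 0 + 0i, c = 0.5810 + -1.1480i
Iter 1: z = 0.5810 + -1.1480i, |z|^2 = 1.6555
Iter 2: z = -0.3993 + -2.4820i, |z|^2 = 6.3197
Escaped at iteration 2

Answer: 2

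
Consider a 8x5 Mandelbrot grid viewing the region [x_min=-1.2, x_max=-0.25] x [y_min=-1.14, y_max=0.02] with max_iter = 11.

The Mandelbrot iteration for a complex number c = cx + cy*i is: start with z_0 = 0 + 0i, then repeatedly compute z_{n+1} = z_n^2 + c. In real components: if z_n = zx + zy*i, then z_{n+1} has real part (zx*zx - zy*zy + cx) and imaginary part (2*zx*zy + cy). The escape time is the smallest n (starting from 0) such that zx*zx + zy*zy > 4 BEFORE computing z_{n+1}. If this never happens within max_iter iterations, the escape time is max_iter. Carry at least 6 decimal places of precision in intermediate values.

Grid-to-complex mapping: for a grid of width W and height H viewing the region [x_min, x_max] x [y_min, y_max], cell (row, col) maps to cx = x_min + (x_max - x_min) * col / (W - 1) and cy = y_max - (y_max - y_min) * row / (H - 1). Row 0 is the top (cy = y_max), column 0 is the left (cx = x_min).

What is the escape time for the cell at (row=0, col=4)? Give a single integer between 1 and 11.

Answer: 11

Derivation:
z_0 = 0 + 0i, c = -0.6571 + 0.0200i
Iter 1: z = -0.6571 + 0.0200i, |z|^2 = 0.4322
Iter 2: z = -0.2257 + -0.0063i, |z|^2 = 0.0510
Iter 3: z = -0.6062 + 0.0228i, |z|^2 = 0.3680
Iter 4: z = -0.2901 + -0.0077i, |z|^2 = 0.0842
Iter 5: z = -0.5730 + 0.0245i, |z|^2 = 0.3290
Iter 6: z = -0.3294 + -0.0080i, |z|^2 = 0.1086
Iter 7: z = -0.5487 + 0.0253i, |z|^2 = 0.3017
Iter 8: z = -0.3567 + -0.0078i, |z|^2 = 0.1273
Iter 9: z = -0.5300 + 0.0255i, |z|^2 = 0.2815
Iter 10: z = -0.3769 + -0.0071i, |z|^2 = 0.1421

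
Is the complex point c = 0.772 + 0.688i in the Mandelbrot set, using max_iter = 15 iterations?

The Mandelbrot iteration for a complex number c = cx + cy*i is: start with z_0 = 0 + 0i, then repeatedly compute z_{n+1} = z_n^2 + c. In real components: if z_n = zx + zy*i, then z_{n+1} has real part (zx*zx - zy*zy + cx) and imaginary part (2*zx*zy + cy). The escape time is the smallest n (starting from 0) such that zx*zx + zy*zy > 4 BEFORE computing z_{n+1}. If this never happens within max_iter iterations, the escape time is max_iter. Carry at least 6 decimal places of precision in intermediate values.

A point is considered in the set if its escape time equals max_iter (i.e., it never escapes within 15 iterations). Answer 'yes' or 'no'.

z_0 = 0 + 0i, c = 0.7720 + 0.6880i
Iter 1: z = 0.7720 + 0.6880i, |z|^2 = 1.0693
Iter 2: z = 0.8946 + 1.7503i, |z|^2 = 3.8638
Iter 3: z = -1.4911 + 3.8197i, |z|^2 = 16.8136
Escaped at iteration 3

Answer: no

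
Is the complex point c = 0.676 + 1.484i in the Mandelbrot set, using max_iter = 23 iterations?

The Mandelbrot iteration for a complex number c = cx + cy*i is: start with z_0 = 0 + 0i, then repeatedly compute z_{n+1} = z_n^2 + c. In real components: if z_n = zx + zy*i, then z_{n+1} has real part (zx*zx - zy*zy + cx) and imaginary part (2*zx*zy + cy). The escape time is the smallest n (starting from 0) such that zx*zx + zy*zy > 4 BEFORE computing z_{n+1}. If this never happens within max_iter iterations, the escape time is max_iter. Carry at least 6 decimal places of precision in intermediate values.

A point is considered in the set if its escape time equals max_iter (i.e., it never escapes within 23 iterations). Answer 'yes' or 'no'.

Answer: no

Derivation:
z_0 = 0 + 0i, c = 0.6760 + 1.4840i
Iter 1: z = 0.6760 + 1.4840i, |z|^2 = 2.6592
Iter 2: z = -1.0693 + 3.4904i, |z|^2 = 13.3260
Escaped at iteration 2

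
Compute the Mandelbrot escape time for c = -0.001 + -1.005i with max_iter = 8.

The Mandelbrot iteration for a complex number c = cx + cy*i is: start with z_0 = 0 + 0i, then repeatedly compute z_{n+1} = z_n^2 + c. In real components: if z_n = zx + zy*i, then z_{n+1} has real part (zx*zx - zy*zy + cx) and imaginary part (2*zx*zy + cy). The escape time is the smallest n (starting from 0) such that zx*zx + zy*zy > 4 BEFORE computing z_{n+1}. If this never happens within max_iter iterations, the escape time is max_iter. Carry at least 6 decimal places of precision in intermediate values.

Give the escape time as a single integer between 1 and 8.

z_0 = 0 + 0i, c = -0.0010 + -1.0050i
Iter 1: z = -0.0010 + -1.0050i, |z|^2 = 1.0100
Iter 2: z = -1.0110 + -1.0030i, |z|^2 = 2.0282
Iter 3: z = 0.0152 + 1.0231i, |z|^2 = 1.0470
Iter 4: z = -1.0475 + -0.9739i, |z|^2 = 2.0458
Iter 5: z = 0.1477 + 1.0354i, |z|^2 = 1.0938
Iter 6: z = -1.0512 + -0.6992i, |z|^2 = 1.5939
Iter 7: z = 0.6152 + 0.4650i, |z|^2 = 0.5946

Answer: 8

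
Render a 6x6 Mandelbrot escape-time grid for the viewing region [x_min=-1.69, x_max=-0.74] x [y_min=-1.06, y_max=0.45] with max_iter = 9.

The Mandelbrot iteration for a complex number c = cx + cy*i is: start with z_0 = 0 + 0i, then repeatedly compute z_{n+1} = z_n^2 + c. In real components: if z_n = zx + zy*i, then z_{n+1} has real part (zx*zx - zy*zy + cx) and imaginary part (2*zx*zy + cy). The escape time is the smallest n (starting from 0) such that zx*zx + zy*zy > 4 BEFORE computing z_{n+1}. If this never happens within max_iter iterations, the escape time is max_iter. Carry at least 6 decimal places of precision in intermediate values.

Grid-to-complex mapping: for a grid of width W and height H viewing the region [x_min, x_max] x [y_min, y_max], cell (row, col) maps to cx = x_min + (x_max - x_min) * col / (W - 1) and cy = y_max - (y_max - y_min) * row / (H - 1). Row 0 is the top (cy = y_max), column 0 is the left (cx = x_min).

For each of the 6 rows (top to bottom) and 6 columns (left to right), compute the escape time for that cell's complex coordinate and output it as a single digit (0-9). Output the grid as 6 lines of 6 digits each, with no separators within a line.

(row=0, col=0): c = -1.6900 + 0.4500i → escape time 3
(row=0, col=1): c = -1.5000 + 0.4500i → escape time 3
(row=0, col=2): c = -1.3100 + 0.4500i → escape time 5
(row=0, col=3): c = -1.1200 + 0.4500i → escape time 5
(row=0, col=4): c = -0.9300 + 0.4500i → escape time 6
(row=0, col=5): c = -0.7400 + 0.4500i → escape time 8
(row=1, col=0): c = -1.6900 + 0.1480i → escape time 4
(row=1, col=1): c = -1.5000 + 0.1480i → escape time 6
(row=1, col=2): c = -1.3100 + 0.1480i → escape time 9
(row=1, col=3): c = -1.1200 + 0.1480i → escape time 9
(row=1, col=4): c = -0.9300 + 0.1480i → escape time 9
(row=1, col=5): c = -0.7400 + 0.1480i → escape time 9
(row=2, col=0): c = -1.6900 + -0.1540i → escape time 4
(row=2, col=1): c = -1.5000 + -0.1540i → escape time 6
(row=2, col=2): c = -1.3100 + -0.1540i → escape time 9
(row=2, col=3): c = -1.1200 + -0.1540i → escape time 9
(row=2, col=4): c = -0.9300 + -0.1540i → escape time 9
(row=2, col=5): c = -0.7400 + -0.1540i → escape time 9
(row=3, col=0): c = -1.6900 + -0.4560i → escape time 3
(row=3, col=1): c = -1.5000 + -0.4560i → escape time 3
(row=3, col=2): c = -1.3100 + -0.4560i → escape time 5
(row=3, col=3): c = -1.1200 + -0.4560i → escape time 5
(row=3, col=4): c = -0.9300 + -0.4560i → escape time 6
(row=3, col=5): c = -0.7400 + -0.4560i → escape time 8
(row=4, col=0): c = -1.6900 + -0.7580i → escape time 3
(row=4, col=1): c = -1.5000 + -0.7580i → escape time 3
(row=4, col=2): c = -1.3100 + -0.7580i → escape time 3
(row=4, col=3): c = -1.1200 + -0.7580i → escape time 3
(row=4, col=4): c = -0.9300 + -0.7580i → escape time 4
(row=4, col=5): c = -0.7400 + -0.7580i → escape time 4
(row=5, col=0): c = -1.6900 + -1.0600i → escape time 2
(row=5, col=1): c = -1.5000 + -1.0600i → escape time 2
(row=5, col=2): c = -1.3100 + -1.0600i → escape time 3
(row=5, col=3): c = -1.1200 + -1.0600i → escape time 3
(row=5, col=4): c = -0.9300 + -1.0600i → escape time 3
(row=5, col=5): c = -0.7400 + -1.0600i → escape time 3

Answer: 335568
469999
469999
335568
333344
223333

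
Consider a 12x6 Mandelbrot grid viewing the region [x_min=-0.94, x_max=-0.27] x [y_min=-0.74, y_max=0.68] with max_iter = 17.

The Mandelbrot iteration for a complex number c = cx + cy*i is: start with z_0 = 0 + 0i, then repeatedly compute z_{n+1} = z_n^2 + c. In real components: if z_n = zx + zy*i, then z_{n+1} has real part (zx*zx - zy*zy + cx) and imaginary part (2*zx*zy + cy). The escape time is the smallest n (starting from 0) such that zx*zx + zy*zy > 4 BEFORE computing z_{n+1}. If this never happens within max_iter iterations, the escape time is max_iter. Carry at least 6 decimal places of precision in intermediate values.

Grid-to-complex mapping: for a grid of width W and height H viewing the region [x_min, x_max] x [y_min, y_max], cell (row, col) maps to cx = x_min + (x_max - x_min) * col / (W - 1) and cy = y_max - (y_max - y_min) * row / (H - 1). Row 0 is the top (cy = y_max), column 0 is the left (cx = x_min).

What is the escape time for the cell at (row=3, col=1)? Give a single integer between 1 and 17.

z_0 = 0 + 0i, c = -0.8791 + -0.1720i
Iter 1: z = -0.8791 + -0.1720i, |z|^2 = 0.8024
Iter 2: z = -0.1359 + 0.1304i, |z|^2 = 0.0355
Iter 3: z = -0.8776 + -0.2074i, |z|^2 = 0.8133
Iter 4: z = -0.1519 + 0.1921i, |z|^2 = 0.0600
Iter 5: z = -0.8929 + -0.2304i, |z|^2 = 0.8504
Iter 6: z = -0.1348 + 0.2394i, |z|^2 = 0.0755
Iter 7: z = -0.9182 + -0.2366i, |z|^2 = 0.8991
Iter 8: z = -0.0919 + 0.2624i, |z|^2 = 0.0773
Iter 9: z = -0.9395 + -0.2202i, |z|^2 = 0.9312
Iter 10: z = -0.0449 + 0.2418i, |z|^2 = 0.0605
Iter 11: z = -0.9356 + -0.1937i, |z|^2 = 0.9128
Iter 12: z = -0.0414 + 0.1905i, |z|^2 = 0.0380
Iter 13: z = -0.9137 + -0.1878i, |z|^2 = 0.8701
Iter 14: z = -0.0795 + 0.1711i, |z|^2 = 0.0356
Iter 15: z = -0.9020 + -0.1992i, |z|^2 = 0.8534
Iter 16: z = -0.1051 + 0.1874i, |z|^2 = 0.0462

Answer: 17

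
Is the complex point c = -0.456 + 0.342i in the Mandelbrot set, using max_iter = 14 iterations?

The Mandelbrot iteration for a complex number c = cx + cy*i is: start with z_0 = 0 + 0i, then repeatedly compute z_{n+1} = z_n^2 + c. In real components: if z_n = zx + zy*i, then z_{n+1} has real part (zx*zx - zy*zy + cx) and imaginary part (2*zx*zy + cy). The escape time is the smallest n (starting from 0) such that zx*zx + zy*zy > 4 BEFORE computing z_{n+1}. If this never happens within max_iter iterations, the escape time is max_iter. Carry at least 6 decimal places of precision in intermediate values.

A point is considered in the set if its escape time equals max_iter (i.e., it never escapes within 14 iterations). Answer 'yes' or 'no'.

Answer: yes

Derivation:
z_0 = 0 + 0i, c = -0.4560 + 0.3420i
Iter 1: z = -0.4560 + 0.3420i, |z|^2 = 0.3249
Iter 2: z = -0.3650 + 0.0301i, |z|^2 = 0.1342
Iter 3: z = -0.3237 + 0.3200i, |z|^2 = 0.2072
Iter 4: z = -0.4537 + 0.1348i, |z|^2 = 0.2240
Iter 5: z = -0.2684 + 0.2197i, |z|^2 = 0.1203
Iter 6: z = -0.4322 + 0.2241i, |z|^2 = 0.2370
Iter 7: z = -0.3194 + 0.1483i, |z|^2 = 0.1240
Iter 8: z = -0.3760 + 0.2473i, |z|^2 = 0.2025
Iter 9: z = -0.3758 + 0.1561i, |z|^2 = 0.1656
Iter 10: z = -0.3391 + 0.2247i, |z|^2 = 0.1655
Iter 11: z = -0.3915 + 0.1896i, |z|^2 = 0.1892
Iter 12: z = -0.3387 + 0.1936i, |z|^2 = 0.1522
Iter 13: z = -0.3788 + 0.2109i, |z|^2 = 0.1879
Did not escape in 14 iterations → in set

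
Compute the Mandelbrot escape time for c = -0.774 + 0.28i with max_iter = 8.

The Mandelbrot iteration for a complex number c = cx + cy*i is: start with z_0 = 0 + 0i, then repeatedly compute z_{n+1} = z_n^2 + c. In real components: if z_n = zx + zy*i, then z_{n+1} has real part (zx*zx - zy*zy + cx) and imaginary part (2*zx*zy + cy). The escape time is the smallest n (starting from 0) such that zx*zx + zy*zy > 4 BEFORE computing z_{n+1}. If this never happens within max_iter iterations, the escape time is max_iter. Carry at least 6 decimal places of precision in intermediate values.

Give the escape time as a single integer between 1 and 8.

Answer: 8

Derivation:
z_0 = 0 + 0i, c = -0.7740 + 0.2800i
Iter 1: z = -0.7740 + 0.2800i, |z|^2 = 0.6775
Iter 2: z = -0.2533 + -0.1534i, |z|^2 = 0.0877
Iter 3: z = -0.7334 + 0.3577i, |z|^2 = 0.6658
Iter 4: z = -0.3641 + -0.2447i, |z|^2 = 0.1925
Iter 5: z = -0.7013 + 0.4582i, |z|^2 = 0.7018
Iter 6: z = -0.4922 + -0.3627i, |z|^2 = 0.3738
Iter 7: z = -0.6633 + 0.6370i, |z|^2 = 0.8458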